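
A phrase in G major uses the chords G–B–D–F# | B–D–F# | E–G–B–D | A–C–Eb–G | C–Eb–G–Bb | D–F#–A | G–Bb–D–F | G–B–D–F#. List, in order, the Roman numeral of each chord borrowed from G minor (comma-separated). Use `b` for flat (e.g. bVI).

The diatonic triads in G major are G, Am, Bm, C, D, Em, F#dim. G–B–D–F# = Gmaj7, B–D–F# = Bm, E–G–B–D = Em7 and D–F#–A = D all belong to that set. A–C–Eb–G is not: scale degree 2 in G major carries Am (ii). In G minor the chord on that degree is Am7b5, so here it functions as iiø7, borrowed from the parallel minor. But C–Eb–G–Bb is foreign: the diatonic IV on degree 4 is C, whereas Cm7 comes from G minor. It is labeled iv7. But G–Bb–D–F is foreign: the diatonic I on degree 1 is G, whereas Gm7 comes from G minor. It is labeled i7.

iiø7, iv7, i7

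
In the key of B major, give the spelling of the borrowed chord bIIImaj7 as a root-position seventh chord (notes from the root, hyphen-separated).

Scale degree 3 in B major is D#. bIIImaj7 uses the lowered form, D, taken from B minor. Stacking thirds in B minor on D gives D–F#–A–C#.

D-F#-A-C#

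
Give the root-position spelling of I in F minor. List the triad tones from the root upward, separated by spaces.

I is built on scale degree 1, which is F in both F minor and its parallel. In F major the chord on F is F–A–C.

F A C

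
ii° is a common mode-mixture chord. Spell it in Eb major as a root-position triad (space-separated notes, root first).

F Ab Cb

ii° is built on scale degree 2, which is F in both Eb major and its parallel. Building the diminished chord from the parallel minor on F: F–Ab–Cb.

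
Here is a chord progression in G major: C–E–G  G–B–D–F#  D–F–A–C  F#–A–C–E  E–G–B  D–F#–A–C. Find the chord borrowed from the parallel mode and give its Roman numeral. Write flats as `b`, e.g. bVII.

v7

In G major the diatonic chords are G, Am, Bm, C, D, Em, F#dim. Of the given chords, C–E–G = C, G–B–D–F# = Gmaj7, F#–A–C–E = F#m7b5, E–G–B = Em and D–F#–A–C = D7 are diatonic. But D–F–A–C is foreign: the diatonic V on degree 5 is D, whereas Dm7 comes from G minor. It is labeled v7.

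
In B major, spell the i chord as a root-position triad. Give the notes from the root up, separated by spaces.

B D F#

i is built on scale degree 1, which is B in both B major and its parallel. Stacking thirds in B minor on B gives B–D–F#.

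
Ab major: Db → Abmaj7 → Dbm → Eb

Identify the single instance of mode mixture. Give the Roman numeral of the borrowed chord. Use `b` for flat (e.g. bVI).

In Ab major the diatonic chords are Ab, Bbm, Cm, Db, Eb, Fm, Gdim. Db, Abmaj7 and Eb are all diatonic. But Dbm (Db–Fb–Ab) is foreign: the diatonic IV on degree 4 is Db, whereas Dbm comes from Ab minor. It is labeled iv.

iv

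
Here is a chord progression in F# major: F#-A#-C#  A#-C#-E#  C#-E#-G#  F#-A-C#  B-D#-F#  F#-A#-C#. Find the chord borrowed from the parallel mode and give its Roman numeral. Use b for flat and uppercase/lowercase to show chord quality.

i

F# major has the diatonic set F#, G#m, A#m, B, C#, D#m, E#dim. F#–A#–C# = F#, A#–C#–E# = A#m, C#–E#–G# = C# and B–D#–F# = B all belong to that set. But F#–A–C# is foreign: the diatonic I on degree 1 is F#, whereas F#m comes from F# minor. It is labeled i.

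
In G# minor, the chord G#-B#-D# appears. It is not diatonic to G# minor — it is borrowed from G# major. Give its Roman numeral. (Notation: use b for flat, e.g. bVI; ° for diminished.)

The root G# is the diatonic 1st degree of G# minor; the borrowing shows in the chord quality. G#–B#–D# is a major chord — the form found in G# major, not the diatonic i (G#m). Borrowed into G# minor it is written I.

I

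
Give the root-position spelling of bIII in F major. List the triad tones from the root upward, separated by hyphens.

Scale degree 3 in F major is A. bIII uses the lowered form, Ab, taken from F minor. Building the major chord from the parallel minor on Ab: Ab–C–Eb.

Ab-C-Eb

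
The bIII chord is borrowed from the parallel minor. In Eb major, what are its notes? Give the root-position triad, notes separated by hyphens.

Scale degree 3 in Eb major is G. bIII uses the lowered form, Gb, taken from Eb minor. Stacking thirds in Eb minor on Gb gives Gb–Bb–Db.

Gb-Bb-Db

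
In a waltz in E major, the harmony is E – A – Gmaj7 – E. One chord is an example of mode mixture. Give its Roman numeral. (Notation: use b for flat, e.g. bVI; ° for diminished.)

bIIImaj7

The diatonic triads in E major are E, F#m, G#m, A, B, C#m, D#dim. E and A are both diatonic. Gmaj7 (G–B–D–F#) doesn't fit — on degree 3 E major would have G#m (iii). Gmaj7 is the degree-3 chord of E minor, so it is the borrowed bIIImaj7.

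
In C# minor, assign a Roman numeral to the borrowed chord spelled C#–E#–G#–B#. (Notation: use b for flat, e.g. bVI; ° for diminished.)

C# is scale degree 1 in C# minor. C#–E#–G#–B# is a major-seventh chord — the form found in C# major, not the diatonic i (C#m). Borrowed into C# minor it is written Imaj7.

Imaj7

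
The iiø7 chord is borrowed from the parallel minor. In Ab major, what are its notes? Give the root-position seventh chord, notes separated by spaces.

The root, Bb, is scale degree 2 — the same note in Ab major and Ab minor; only the chord quality changes. Stacking thirds in Ab minor on Bb gives Bb–Db–Fb–Ab.

Bb Db Fb Ab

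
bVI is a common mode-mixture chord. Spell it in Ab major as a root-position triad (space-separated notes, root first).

Fb Ab Cb

The root of bVI is the lowered 6th degree: F becomes Fb. Building the major chord from the parallel minor on Fb: Fb–Ab–Cb.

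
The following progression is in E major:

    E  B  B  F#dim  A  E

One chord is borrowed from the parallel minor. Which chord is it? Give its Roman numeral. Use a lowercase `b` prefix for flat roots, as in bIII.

ii°

The diatonic triads in E major are E, F#m, G#m, A, B, C#m, D#dim. E, B and A are all diatonic. F#dim (F#–A–C) is not: scale degree 2 in E major carries F#m (ii). In E minor the chord on that degree is F#dim, so here it functions as ii°, borrowed from the parallel minor.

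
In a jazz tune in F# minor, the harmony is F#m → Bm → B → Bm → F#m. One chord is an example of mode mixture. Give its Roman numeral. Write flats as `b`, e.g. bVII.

IV

F# minor has the diatonic set F#m, G#dim, A, Bm, C#, D, E (with V from harmonic minor). Of the given chords, F#m and Bm are diatonic. But B (B–D#–F#) is foreign: the diatonic iv on degree 4 is Bm, whereas B comes from F# major. It is labeled IV.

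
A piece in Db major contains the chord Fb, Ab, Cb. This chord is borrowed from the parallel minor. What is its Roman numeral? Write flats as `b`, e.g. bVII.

The root Fb is the lowered 3rd scale degree — diatonically Db major has F there. Fb–Ab–Cb is a major chord — the form found in Db minor, not the diatonic iii (Fm). Borrowed into Db major it is written bIII.

bIII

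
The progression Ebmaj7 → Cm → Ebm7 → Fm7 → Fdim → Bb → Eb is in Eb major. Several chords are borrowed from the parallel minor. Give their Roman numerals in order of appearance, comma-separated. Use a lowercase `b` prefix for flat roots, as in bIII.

The diatonic triads in Eb major are Eb, Fm, Gm, Ab, Bb, Cm, Ddim. Ebmaj7, Cm, Fm7, Bb and Eb are all diatonic. Ebm7 (Eb–Gb–Bb–Db) doesn't fit — on degree 1 Eb major would have Eb (I). Ebm7 is the degree-1 chord of Eb minor, so it is the borrowed i7. Fdim (F–Ab–Cb) is not: scale degree 2 in Eb major carries Fm (ii). In Eb minor the chord on that degree is Fdim, so here it functions as ii°, borrowed from the parallel minor.

i7, ii°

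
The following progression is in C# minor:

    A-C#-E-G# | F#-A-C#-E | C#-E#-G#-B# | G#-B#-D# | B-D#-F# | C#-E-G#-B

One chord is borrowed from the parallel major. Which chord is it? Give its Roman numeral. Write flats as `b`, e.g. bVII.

The diatonic triads in C# minor (with V from harmonic minor) are C#m, D#dim, E, F#m, G#, A, B. Of the given chords, A–C#–E–G# = Amaj7, F#–A–C#–E = F#m7, G#–B#–D# = G#, B–D#–F# = B and C#–E–G#–B = C#m7 are diatonic. But C#–E#–G#–B# is foreign: the diatonic i on degree 1 is C#m, whereas C#maj7 comes from C# major. It is labeled Imaj7.

Imaj7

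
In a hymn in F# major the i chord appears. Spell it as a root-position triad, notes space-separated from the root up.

F# A C#

The root, F#, is scale degree 1 — the same note in F# major and F# minor; only the chord quality changes. Building the minor chord from the parallel minor on F#: F#–A–C#.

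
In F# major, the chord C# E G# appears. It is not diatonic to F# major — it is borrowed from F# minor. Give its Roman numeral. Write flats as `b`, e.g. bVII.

v

C# is scale degree 5 in F# major. The diatonic chord on degree 5 would be C# (V), but C#–E–G# is the minor chord from F# minor. As a borrowed chord it is labeled v.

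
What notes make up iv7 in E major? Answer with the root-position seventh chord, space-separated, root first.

A C E G

The root, A, is scale degree 4 — the same note in E major and E minor; only the chord quality changes. Building the minor-seventh chord from the parallel minor on A: A–C–E–G.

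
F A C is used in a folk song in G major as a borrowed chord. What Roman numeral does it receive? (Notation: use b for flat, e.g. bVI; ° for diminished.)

In G major scale degree 7 is F#; F is its lowered form, from G minor. The diatonic chord on degree 7 would be F#dim (vii°), but F–A–C is the major chord from G minor. As a borrowed chord it is labeled bVII.

bVII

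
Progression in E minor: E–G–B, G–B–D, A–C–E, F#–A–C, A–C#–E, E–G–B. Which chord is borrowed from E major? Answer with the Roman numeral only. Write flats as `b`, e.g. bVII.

IV

The diatonic triads in E minor (with V from harmonic minor) are Em, F#dim, G, Am, B, C, D. E–G–B = Em, G–B–D = G, A–C–E = Am and F#–A–C = F#dim are all diatonic. But A–C#–E is foreign: the diatonic iv on degree 4 is Am, whereas A comes from E major. It is labeled IV.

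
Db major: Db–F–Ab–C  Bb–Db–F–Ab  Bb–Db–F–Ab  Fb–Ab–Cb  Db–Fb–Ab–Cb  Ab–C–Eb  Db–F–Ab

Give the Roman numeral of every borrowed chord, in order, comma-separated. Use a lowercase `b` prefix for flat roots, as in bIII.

The diatonic triads in Db major are Db, Ebm, Fm, Gb, Ab, Bbm, Cdim. Db–F–Ab–C = Dbmaj7, Bb–Db–F–Ab = Bbm7, Ab–C–Eb = Ab and Db–F–Ab = Db are all diatonic. Fb–Ab–Cb doesn't fit — on degree 3 Db major would have Fm (iii). Fb is the degree-3 chord of Db minor, so it is the borrowed bIII. But Db–Fb–Ab–Cb is foreign: the diatonic I on degree 1 is Db, whereas Dbm7 comes from Db minor. It is labeled i7.

bIII, i7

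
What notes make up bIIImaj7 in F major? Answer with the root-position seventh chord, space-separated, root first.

The root of bIIImaj7 is the lowered 3rd degree: A becomes Ab. In F minor the chord on Ab is Ab–C–Eb–G.

Ab C Eb G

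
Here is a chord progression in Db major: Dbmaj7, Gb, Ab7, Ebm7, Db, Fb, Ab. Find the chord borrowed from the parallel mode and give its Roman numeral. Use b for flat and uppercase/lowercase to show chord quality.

The diatonic triads in Db major are Db, Ebm, Fm, Gb, Ab, Bbm, Cdim. Of the given chords, Dbmaj7, Gb, Ab7, Ebm7, Db and Ab are diatonic. Fb (Fb–Ab–Cb) doesn't fit — on degree 3 Db major would have Fm (iii). Fb is the degree-3 chord of Db minor, so it is the borrowed bIII.

bIII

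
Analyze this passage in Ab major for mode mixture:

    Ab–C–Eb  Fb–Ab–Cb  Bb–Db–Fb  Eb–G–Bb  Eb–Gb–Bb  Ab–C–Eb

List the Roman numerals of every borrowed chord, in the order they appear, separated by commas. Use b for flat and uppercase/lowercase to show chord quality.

Ab major has the diatonic set Ab, Bbm, Cm, Db, Eb, Fm, Gdim. Ab–C–Eb = Ab and Eb–G–Bb = Eb are both diatonic. But Fb–Ab–Cb is foreign: the diatonic vi on degree 6 is Fm, whereas Fb comes from Ab minor. It is labeled bVI. Bb–Db–Fb doesn't fit — on degree 2 Ab major would have Bbm (ii). Bbdim is the degree-2 chord of Ab minor, so it is the borrowed ii°. Eb–Gb–Bb doesn't fit — on degree 5 Ab major would have Eb (V). Ebm is the degree-5 chord of Ab minor, so it is the borrowed v.

bVI, ii°, v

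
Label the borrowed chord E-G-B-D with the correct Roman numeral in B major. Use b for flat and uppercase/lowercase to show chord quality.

E is scale degree 4 in B major. Diatonically B major has E (IV) on that degree; E–G–B–D is instead the minor-seventh chord native to B minor, so it takes the label iv7.

iv7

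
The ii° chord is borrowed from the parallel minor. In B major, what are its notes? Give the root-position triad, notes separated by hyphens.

C#-E-G

ii° is built on scale degree 2, which is C# in both B major and its parallel. Stacking thirds in B minor on C# gives C#–E–G.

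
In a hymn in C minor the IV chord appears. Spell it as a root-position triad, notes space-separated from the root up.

F A C

IV is built on scale degree 4, which is F in both C minor and its parallel. Building the major chord from the parallel major on F: F–A–C.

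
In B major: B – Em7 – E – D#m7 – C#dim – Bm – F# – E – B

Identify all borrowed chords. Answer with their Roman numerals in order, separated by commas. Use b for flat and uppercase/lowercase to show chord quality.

The diatonic triads in B major are B, C#m, D#m, E, F#, G#m, A#dim. B, E, D#m7 and F# all belong to that set. But Em7 (E–G–B–D) is foreign: the diatonic IV on degree 4 is E, whereas Em7 comes from B minor. It is labeled iv7. C#dim (C#–E–G) is not: scale degree 2 in B major carries C#m (ii). In B minor the chord on that degree is C#dim, so here it functions as ii°, borrowed from the parallel minor. But Bm (B–D–F#) is foreign: the diatonic I on degree 1 is B, whereas Bm comes from B minor. It is labeled i.

iv7, ii°, i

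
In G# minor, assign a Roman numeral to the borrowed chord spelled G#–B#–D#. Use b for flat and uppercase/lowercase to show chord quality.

I

G# is scale degree 1 in G# minor. The diatonic chord on degree 1 would be G#m (i), but G#–B#–D# is the major chord from G# major. As a borrowed chord it is labeled I.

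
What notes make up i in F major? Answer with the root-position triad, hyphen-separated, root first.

i is built on scale degree 1, which is F in both F major and its parallel. Stacking thirds in F minor on F gives F–Ab–C.

F-Ab-C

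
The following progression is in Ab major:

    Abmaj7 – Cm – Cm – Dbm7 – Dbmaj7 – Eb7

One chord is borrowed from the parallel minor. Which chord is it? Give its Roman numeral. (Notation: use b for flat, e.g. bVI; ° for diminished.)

In Ab major the diatonic chords are Ab, Bbm, Cm, Db, Eb, Fm, Gdim. Of the given chords, Abmaj7, Cm, Dbmaj7 and Eb7 are diatonic. Dbm7 (Db–Fb–Ab–Cb) doesn't fit — on degree 4 Ab major would have Db (IV). Dbm7 is the degree-4 chord of Ab minor, so it is the borrowed iv7.

iv7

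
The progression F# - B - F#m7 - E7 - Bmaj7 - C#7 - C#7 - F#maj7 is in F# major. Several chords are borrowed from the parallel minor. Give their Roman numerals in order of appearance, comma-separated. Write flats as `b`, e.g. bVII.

i7, bVII7

In F# major the diatonic chords are F#, G#m, A#m, B, C#, D#m, E#dim. F#, B, Bmaj7, C#7 and F#maj7 are all diatonic. But F#m7 (F#–A–C#–E) is foreign: the diatonic I on degree 1 is F#, whereas F#m7 comes from F# minor. It is labeled i7. E7 (E–G#–B–D) is not: scale degree 7 in F# major carries E#dim (vii°). In F# minor the chord on that degree is E7, so here it functions as bVII7, borrowed from the parallel minor.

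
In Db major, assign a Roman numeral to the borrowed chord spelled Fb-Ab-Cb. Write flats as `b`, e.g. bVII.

bIII

The root Fb is the lowered 3rd scale degree — diatonically Db major has F there. Fb–Ab–Cb is a major chord — the form found in Db minor, not the diatonic iii (Fm). Borrowed into Db major it is written bIII.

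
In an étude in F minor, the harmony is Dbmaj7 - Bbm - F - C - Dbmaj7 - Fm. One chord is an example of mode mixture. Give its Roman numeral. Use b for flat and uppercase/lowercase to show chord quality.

I

In F minor (with V from harmonic minor) the diatonic chords are Fm, Gdim, Ab, Bbm, C, Db, Eb. Dbmaj7, Bbm, C and Fm all belong to that set. F (F–A–C) is not: scale degree 1 in F minor carries Fm (i). In F major the chord on that degree is F, so here it functions as I, borrowed from the parallel major.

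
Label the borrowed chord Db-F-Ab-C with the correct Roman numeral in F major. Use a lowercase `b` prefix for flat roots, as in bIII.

The root Db is the lowered 6th scale degree — diatonically F major has D there. Diatonically F major has Dm (vi) on that degree; Db–F–Ab–C is instead the major-seventh chord native to F minor, so it takes the label bVImaj7.

bVImaj7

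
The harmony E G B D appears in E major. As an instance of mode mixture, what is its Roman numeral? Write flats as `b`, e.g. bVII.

E is scale degree 1 in E major. The diatonic chord on degree 1 would be E (I), but E–G–B–D is the minor-seventh chord from E minor. As a borrowed chord it is labeled i7.

i7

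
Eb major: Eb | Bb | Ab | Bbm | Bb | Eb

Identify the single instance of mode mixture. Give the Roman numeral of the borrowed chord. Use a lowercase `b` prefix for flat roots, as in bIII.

In Eb major the diatonic chords are Eb, Fm, Gm, Ab, Bb, Cm, Ddim. Of the given chords, Eb, Bb and Ab are diatonic. Bbm (Bb–Db–F) doesn't fit — on degree 5 Eb major would have Bb (V). Bbm is the degree-5 chord of Eb minor, so it is the borrowed v.

v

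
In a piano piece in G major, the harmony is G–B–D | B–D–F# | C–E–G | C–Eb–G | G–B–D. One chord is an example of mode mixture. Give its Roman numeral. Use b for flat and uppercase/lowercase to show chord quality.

The diatonic triads in G major are G, Am, Bm, C, D, Em, F#dim. G–B–D = G, B–D–F# = Bm and C–E–G = C are all diatonic. But C–Eb–G is foreign: the diatonic IV on degree 4 is C, whereas Cm comes from G minor. It is labeled iv.

iv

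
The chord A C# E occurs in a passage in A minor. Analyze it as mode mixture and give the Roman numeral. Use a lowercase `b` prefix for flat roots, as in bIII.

A is scale degree 1 in A minor. A–C#–E is a major chord — the form found in A major, not the diatonic i (Am). Borrowed into A minor it is written I.

I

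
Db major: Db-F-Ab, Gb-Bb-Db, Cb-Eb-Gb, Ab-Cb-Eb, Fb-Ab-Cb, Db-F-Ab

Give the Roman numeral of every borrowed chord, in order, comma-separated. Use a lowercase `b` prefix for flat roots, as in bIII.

bVII, v, bIII

In Db major the diatonic chords are Db, Ebm, Fm, Gb, Ab, Bbm, Cdim. Db–F–Ab = Db and Gb–Bb–Db = Gb are both diatonic. Cb–Eb–Gb doesn't fit — on degree 7 Db major would have Cdim (vii°). Cb is the degree-7 chord of Db minor, so it is the borrowed bVII. But Ab–Cb–Eb is foreign: the diatonic V on degree 5 is Ab, whereas Abm comes from Db minor. It is labeled v. Fb–Ab–Cb doesn't fit — on degree 3 Db major would have Fm (iii). Fb is the degree-3 chord of Db minor, so it is the borrowed bIII.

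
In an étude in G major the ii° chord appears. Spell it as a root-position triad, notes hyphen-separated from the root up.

A-C-Eb

ii° is built on scale degree 2, which is A in both G major and its parallel. In G minor the chord on A is A–C–Eb.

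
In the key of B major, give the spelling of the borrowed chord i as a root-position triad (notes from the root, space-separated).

The root, B, is scale degree 1 — the same note in B major and B minor; only the chord quality changes. Building the minor chord from the parallel minor on B: B–D–F#.

B D F#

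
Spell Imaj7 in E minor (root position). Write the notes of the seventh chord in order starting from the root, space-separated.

The root, E, is scale degree 1 — the same note in E minor and E major; only the chord quality changes. Stacking thirds in E major on E gives E–G#–B–D#.

E G# B D#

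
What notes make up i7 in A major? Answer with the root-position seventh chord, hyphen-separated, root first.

The root, A, is scale degree 1 — the same note in A major and A minor; only the chord quality changes. Building the minor-seventh chord from the parallel minor on A: A–C–E–G.

A-C-E-G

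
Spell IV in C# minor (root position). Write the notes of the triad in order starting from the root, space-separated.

F# A# C#

The root, F#, is scale degree 4 — the same note in C# minor and C# major; only the chord quality changes. Stacking thirds in C# major on F# gives F#–A#–C#.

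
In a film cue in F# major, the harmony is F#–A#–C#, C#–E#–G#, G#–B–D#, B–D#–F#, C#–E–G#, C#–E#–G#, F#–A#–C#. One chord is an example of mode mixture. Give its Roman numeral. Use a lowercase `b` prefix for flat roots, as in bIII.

In F# major the diatonic chords are F#, G#m, A#m, B, C#, D#m, E#dim. F#–A#–C# = F#, C#–E#–G# = C#, G#–B–D# = G#m and B–D#–F# = B all belong to that set. C#–E–G# doesn't fit — on degree 5 F# major would have C# (V). C#m is the degree-5 chord of F# minor, so it is the borrowed v.

v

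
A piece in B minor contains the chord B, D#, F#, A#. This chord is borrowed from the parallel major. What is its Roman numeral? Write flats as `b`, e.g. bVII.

Imaj7

The root B is the diatonic 1st degree of B minor; the borrowing shows in the chord quality. The diatonic chord on degree 1 would be Bm (i), but B–D#–F#–A# is the major-seventh chord from B major. As a borrowed chord it is labeled Imaj7.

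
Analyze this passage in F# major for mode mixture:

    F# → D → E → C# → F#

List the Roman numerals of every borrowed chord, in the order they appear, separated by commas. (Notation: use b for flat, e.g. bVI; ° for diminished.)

bVI, bVII

F# major has the diatonic set F#, G#m, A#m, B, C#, D#m, E#dim. F# and C# both belong to that set. D (D–F#–A) is not: scale degree 6 in F# major carries D#m (vi). In F# minor the chord on that degree is D, so here it functions as bVI, borrowed from the parallel minor. E (E–G#–B) doesn't fit — on degree 7 F# major would have E#dim (vii°). E is the degree-7 chord of F# minor, so it is the borrowed bVII.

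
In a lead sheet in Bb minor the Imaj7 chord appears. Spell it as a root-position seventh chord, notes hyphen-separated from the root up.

The root, Bb, is scale degree 1 — the same note in Bb minor and Bb major; only the chord quality changes. Building the major-seventh chord from the parallel major on Bb: Bb–D–F–A.

Bb-D-F-A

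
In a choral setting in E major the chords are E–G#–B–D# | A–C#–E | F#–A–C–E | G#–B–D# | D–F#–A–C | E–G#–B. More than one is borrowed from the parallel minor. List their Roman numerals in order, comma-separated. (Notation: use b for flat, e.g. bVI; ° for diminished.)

In E major the diatonic chords are E, F#m, G#m, A, B, C#m, D#dim. E–G#–B–D# = Emaj7, A–C#–E = A, G#–B–D# = G#m and E–G#–B = E all belong to that set. F#–A–C–E is not: scale degree 2 in E major carries F#m (ii). In E minor the chord on that degree is F#m7b5, so here it functions as iiø7, borrowed from the parallel minor. D–F#–A–C doesn't fit — on degree 7 E major would have D#dim (vii°). D7 is the degree-7 chord of E minor, so it is the borrowed bVII7.

iiø7, bVII7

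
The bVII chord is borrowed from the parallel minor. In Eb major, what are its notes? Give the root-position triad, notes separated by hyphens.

bVII is built on the lowered scale degree 7. In Eb major degree 7 is D; lowered it becomes Db. In Eb minor the chord on Db is Db–F–Ab.

Db-F-Ab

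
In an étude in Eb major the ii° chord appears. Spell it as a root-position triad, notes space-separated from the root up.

F Ab Cb

ii° is built on scale degree 2, which is F in both Eb major and its parallel. Building the diminished chord from the parallel minor on F: F–Ab–Cb.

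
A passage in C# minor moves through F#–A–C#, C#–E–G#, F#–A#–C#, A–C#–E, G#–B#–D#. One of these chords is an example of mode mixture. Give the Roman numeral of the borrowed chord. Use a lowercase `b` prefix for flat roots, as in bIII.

The diatonic triads in C# minor (with V from harmonic minor) are C#m, D#dim, E, F#m, G#, A, B. F#–A–C# = F#m, C#–E–G# = C#m, A–C#–E = A and G#–B#–D# = G# are all diatonic. F#–A#–C# doesn't fit — on degree 4 C# minor would have F#m (iv). F# is the degree-4 chord of C# major, so it is the borrowed IV.

IV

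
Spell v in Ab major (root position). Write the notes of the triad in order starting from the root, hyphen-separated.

v is built on scale degree 5, which is Eb in both Ab major and its parallel. Building the minor chord from the parallel minor on Eb: Eb–Gb–Bb.

Eb-Gb-Bb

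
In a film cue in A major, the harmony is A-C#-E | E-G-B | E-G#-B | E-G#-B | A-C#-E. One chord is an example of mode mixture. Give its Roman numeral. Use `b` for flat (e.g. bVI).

The diatonic triads in A major are A, Bm, C#m, D, E, F#m, G#dim. Of the given chords, A–C#–E = A and E–G#–B = E are diatonic. E–G–B doesn't fit — on degree 5 A major would have E (V). Em is the degree-5 chord of A minor, so it is the borrowed v.

v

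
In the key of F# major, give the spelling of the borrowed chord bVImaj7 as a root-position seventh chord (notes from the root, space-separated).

bVImaj7 is built on the lowered scale degree 6. In F# major degree 6 is D#; lowered it becomes D. Building the major-seventh chord from the parallel minor on D: D–F#–A–C#.

D F# A C#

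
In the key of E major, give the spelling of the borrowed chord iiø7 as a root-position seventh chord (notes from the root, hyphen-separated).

The root, F#, is scale degree 2 — the same note in E major and E minor; only the chord quality changes. Stacking thirds in E minor on F# gives F#–A–C–E.

F#-A-C-E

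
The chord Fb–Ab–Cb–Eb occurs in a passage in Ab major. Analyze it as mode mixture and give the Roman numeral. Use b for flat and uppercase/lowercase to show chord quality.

The root Fb is the lowered 6th scale degree — diatonically Ab major has F there. Fb–Ab–Cb–Eb is a major-seventh chord — the form found in Ab minor, not the diatonic vi (Fm). Borrowed into Ab major it is written bVImaj7.

bVImaj7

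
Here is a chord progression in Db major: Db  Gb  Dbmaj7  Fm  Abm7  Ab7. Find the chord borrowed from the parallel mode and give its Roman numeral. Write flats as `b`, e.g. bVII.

v7

In Db major the diatonic chords are Db, Ebm, Fm, Gb, Ab, Bbm, Cdim. Db, Gb, Dbmaj7, Fm and Ab7 are all diatonic. Abm7 (Ab–Cb–Eb–Gb) is not: scale degree 5 in Db major carries Ab (V). In Db minor the chord on that degree is Abm7, so here it functions as v7, borrowed from the parallel minor.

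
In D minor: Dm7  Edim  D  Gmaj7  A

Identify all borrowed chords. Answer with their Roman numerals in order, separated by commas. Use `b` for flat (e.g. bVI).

I, IVmaj7

D minor has the diatonic set Dm, Edim, F, Gm, A, Bb, C (with V from harmonic minor). Of the given chords, Dm7, Edim and A are diatonic. But D (D–F#–A) is foreign: the diatonic i on degree 1 is Dm, whereas D comes from D major. It is labeled I. Gmaj7 (G–B–D–F#) doesn't fit — on degree 4 D minor would have Gm (iv). Gmaj7 is the degree-4 chord of D major, so it is the borrowed IVmaj7.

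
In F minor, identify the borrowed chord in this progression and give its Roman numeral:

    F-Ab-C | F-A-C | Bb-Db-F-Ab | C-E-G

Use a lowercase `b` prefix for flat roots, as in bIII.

I

The diatonic triads in F minor (with V from harmonic minor) are Fm, Gdim, Ab, Bbm, C, Db, Eb. F–Ab–C = Fm, Bb–Db–F–Ab = Bbm7 and C–E–G = C all belong to that set. F–A–C doesn't fit — on degree 1 F minor would have Fm (i). F is the degree-1 chord of F major, so it is the borrowed I.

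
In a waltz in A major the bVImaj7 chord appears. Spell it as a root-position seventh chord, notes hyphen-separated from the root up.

F-A-C-E

bVImaj7 is built on the lowered scale degree 6. In A major degree 6 is F#; lowered it becomes F. In A minor the chord on F is F–A–C–E.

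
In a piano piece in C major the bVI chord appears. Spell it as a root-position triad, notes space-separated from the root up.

Ab C Eb

bVI is built on the lowered scale degree 6. In C major degree 6 is A; lowered it becomes Ab. In C minor the chord on Ab is Ab–C–Eb.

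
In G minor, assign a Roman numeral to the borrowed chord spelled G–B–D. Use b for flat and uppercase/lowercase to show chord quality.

G is scale degree 1 in G minor. Diatonically G minor has Gm (i) on that degree; G–B–D is instead the major chord native to G major, so it takes the label I.

I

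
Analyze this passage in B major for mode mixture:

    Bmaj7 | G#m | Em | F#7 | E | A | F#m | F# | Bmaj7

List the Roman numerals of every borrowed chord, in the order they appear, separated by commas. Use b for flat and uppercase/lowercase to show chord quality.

iv, bVII, v

B major has the diatonic set B, C#m, D#m, E, F#, G#m, A#dim. Bmaj7, G#m, F#7, E and F# are all diatonic. Em (E–G–B) doesn't fit — on degree 4 B major would have E (IV). Em is the degree-4 chord of B minor, so it is the borrowed iv. A (A–C#–E) is not: scale degree 7 in B major carries A#dim (vii°). In B minor the chord on that degree is A, so here it functions as bVII, borrowed from the parallel minor. F#m (F#–A–C#) doesn't fit — on degree 5 B major would have F# (V). F#m is the degree-5 chord of B minor, so it is the borrowed v.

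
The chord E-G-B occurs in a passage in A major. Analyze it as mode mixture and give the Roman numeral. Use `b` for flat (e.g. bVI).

The root E is the diatonic 5th degree of A major; the borrowing shows in the chord quality. Diatonically A major has E (V) on that degree; E–G–B is instead the minor chord native to A minor, so it takes the label v.

v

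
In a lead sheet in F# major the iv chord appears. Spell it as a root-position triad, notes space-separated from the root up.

B D F#

The root, B, is scale degree 4 — the same note in F# major and F# minor; only the chord quality changes. Building the minor chord from the parallel minor on B: B–D–F#.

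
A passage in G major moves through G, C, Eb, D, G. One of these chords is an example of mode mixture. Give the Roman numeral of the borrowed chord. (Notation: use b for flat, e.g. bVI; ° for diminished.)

G major has the diatonic set G, Am, Bm, C, D, Em, F#dim. G, C and D all belong to that set. Eb (Eb–G–Bb) is not: scale degree 6 in G major carries Em (vi). In G minor the chord on that degree is Eb, so here it functions as bVI, borrowed from the parallel minor.

bVI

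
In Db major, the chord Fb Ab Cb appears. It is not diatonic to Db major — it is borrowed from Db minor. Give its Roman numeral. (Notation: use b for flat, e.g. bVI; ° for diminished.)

The root Fb is the lowered 3rd scale degree — diatonically Db major has F there. Diatonically Db major has Fm (iii) on that degree; Fb–Ab–Cb is instead the major chord native to Db minor, so it takes the label bIII.

bIII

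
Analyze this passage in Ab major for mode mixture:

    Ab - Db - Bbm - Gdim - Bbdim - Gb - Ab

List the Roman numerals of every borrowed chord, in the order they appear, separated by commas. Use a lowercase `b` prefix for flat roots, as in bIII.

In Ab major the diatonic chords are Ab, Bbm, Cm, Db, Eb, Fm, Gdim. Ab, Db, Bbm and Gdim are all diatonic. Bbdim (Bb–Db–Fb) is not: scale degree 2 in Ab major carries Bbm (ii). In Ab minor the chord on that degree is Bbdim, so here it functions as ii°, borrowed from the parallel minor. Gb (Gb–Bb–Db) doesn't fit — on degree 7 Ab major would have Gdim (vii°). Gb is the degree-7 chord of Ab minor, so it is the borrowed bVII.

ii°, bVII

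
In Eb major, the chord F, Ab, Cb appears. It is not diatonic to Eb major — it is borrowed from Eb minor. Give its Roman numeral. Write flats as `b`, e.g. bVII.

The root F is the diatonic 2nd degree of Eb major; the borrowing shows in the chord quality. F–Ab–Cb is a diminished chord — the form found in Eb minor, not the diatonic ii (Fm). Borrowed into Eb major it is written ii°.

ii°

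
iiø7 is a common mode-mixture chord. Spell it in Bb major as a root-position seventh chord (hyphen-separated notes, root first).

C-Eb-Gb-Bb

The root, C, is scale degree 2 — the same note in Bb major and Bb minor; only the chord quality changes. Building the half-diminished-seventh chord from the parallel minor on C: C–Eb–Gb–Bb.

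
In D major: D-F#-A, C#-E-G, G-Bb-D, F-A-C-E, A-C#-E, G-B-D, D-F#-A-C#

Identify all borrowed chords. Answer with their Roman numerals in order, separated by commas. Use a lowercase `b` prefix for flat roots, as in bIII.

D major has the diatonic set D, Em, F#m, G, A, Bm, C#dim. Of the given chords, D–F#–A = D, C#–E–G = C#dim, A–C#–E = A, G–B–D = G and D–F#–A–C# = Dmaj7 are diatonic. But G–Bb–D is foreign: the diatonic IV on degree 4 is G, whereas Gm comes from D minor. It is labeled iv. F–A–C–E is not: scale degree 3 in D major carries F#m (iii). In D minor the chord on that degree is Fmaj7, so here it functions as bIIImaj7, borrowed from the parallel minor.

iv, bIIImaj7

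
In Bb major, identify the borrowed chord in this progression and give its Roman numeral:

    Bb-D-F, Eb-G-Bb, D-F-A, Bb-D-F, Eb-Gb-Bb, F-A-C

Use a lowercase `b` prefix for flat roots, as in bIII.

iv

The diatonic triads in Bb major are Bb, Cm, Dm, Eb, F, Gm, Adim. Bb–D–F = Bb, Eb–G–Bb = Eb, D–F–A = Dm and F–A–C = F all belong to that set. Eb–Gb–Bb is not: scale degree 4 in Bb major carries Eb (IV). In Bb minor the chord on that degree is Ebm, so here it functions as iv, borrowed from the parallel minor.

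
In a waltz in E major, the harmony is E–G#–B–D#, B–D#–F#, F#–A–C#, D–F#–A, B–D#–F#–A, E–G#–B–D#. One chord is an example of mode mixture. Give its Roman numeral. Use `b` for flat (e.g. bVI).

bVII

In E major the diatonic chords are E, F#m, G#m, A, B, C#m, D#dim. E–G#–B–D# = Emaj7, B–D#–F# = B, F#–A–C# = F#m and B–D#–F#–A = B7 all belong to that set. But D–F#–A is foreign: the diatonic vii° on degree 7 is D#dim, whereas D comes from E minor. It is labeled bVII.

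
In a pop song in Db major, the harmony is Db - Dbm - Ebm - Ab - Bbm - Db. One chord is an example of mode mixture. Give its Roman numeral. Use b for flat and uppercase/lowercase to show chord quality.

i

In Db major the diatonic chords are Db, Ebm, Fm, Gb, Ab, Bbm, Cdim. Of the given chords, Db, Ebm, Ab and Bbm are diatonic. Dbm (Db–Fb–Ab) doesn't fit — on degree 1 Db major would have Db (I). Dbm is the degree-1 chord of Db minor, so it is the borrowed i.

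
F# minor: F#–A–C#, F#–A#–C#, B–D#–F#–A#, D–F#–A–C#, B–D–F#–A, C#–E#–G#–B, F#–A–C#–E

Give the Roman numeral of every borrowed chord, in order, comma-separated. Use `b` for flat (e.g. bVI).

In F# minor (with V from harmonic minor) the diatonic chords are F#m, G#dim, A, Bm, C#, D, E. Of the given chords, F#–A–C# = F#m, D–F#–A–C# = Dmaj7, B–D–F#–A = Bm7, C#–E#–G#–B = C#7 and F#–A–C#–E = F#m7 are diatonic. F#–A#–C# doesn't fit — on degree 1 F# minor would have F#m (i). F# is the degree-1 chord of F# major, so it is the borrowed I. B–D#–F#–A# is not: scale degree 4 in F# minor carries Bm (iv). In F# major the chord on that degree is Bmaj7, so here it functions as IVmaj7, borrowed from the parallel major.

I, IVmaj7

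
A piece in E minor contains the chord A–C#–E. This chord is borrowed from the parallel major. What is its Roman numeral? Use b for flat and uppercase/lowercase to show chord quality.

A is scale degree 4 in E minor. The diatonic chord on degree 4 would be Am (iv), but A–C#–E is the major chord from E major. As a borrowed chord it is labeled IV.

IV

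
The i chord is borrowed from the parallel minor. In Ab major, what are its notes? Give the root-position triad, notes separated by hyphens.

The root, Ab, is scale degree 1 — the same note in Ab major and Ab minor; only the chord quality changes. Stacking thirds in Ab minor on Ab gives Ab–Cb–Eb.

Ab-Cb-Eb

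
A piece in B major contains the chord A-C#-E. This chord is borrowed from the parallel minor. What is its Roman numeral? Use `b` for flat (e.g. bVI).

bVII

The root A is the lowered 7th scale degree — diatonically B major has A# there. The diatonic chord on degree 7 would be A#dim (vii°), but A–C#–E is the major chord from B minor. As a borrowed chord it is labeled bVII.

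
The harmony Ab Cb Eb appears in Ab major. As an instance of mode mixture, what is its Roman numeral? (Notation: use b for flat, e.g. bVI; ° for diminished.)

Ab is scale degree 1 in Ab major. Ab–Cb–Eb is a minor chord — the form found in Ab minor, not the diatonic I (Ab). Borrowed into Ab major it is written i.

i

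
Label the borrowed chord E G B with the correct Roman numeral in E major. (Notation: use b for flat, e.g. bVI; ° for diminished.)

E is scale degree 1 in E major. E–G–B is a minor chord — the form found in E minor, not the diatonic I (E). Borrowed into E major it is written i.

i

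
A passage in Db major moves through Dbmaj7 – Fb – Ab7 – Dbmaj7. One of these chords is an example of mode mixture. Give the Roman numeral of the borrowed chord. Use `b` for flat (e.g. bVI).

bIII

The diatonic triads in Db major are Db, Ebm, Fm, Gb, Ab, Bbm, Cdim. Dbmaj7 and Ab7 are both diatonic. Fb (Fb–Ab–Cb) is not: scale degree 3 in Db major carries Fm (iii). In Db minor the chord on that degree is Fb, so here it functions as bIII, borrowed from the parallel minor.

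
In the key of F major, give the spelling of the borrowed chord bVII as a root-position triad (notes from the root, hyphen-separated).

Eb-G-Bb

The root of bVII is the lowered 7th degree: E becomes Eb. Stacking thirds in F minor on Eb gives Eb–G–Bb.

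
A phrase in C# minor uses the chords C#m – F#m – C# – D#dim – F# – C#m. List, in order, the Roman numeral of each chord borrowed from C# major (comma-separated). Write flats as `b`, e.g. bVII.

I, IV

C# minor has the diatonic set C#m, D#dim, E, F#m, G#, A, B (with V from harmonic minor). Of the given chords, C#m, F#m and D#dim are diatonic. C# (C#–E#–G#) is not: scale degree 1 in C# minor carries C#m (i). In C# major the chord on that degree is C#, so here it functions as I, borrowed from the parallel major. F# (F#–A#–C#) is not: scale degree 4 in C# minor carries F#m (iv). In C# major the chord on that degree is F#, so here it functions as IV, borrowed from the parallel major.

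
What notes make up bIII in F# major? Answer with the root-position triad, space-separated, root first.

A C# E

bIII is built on the lowered scale degree 3. In F# major degree 3 is A#; lowered it becomes A. Building the major chord from the parallel minor on A: A–C#–E.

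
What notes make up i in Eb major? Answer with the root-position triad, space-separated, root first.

The root, Eb, is scale degree 1 — the same note in Eb major and Eb minor; only the chord quality changes. Building the minor chord from the parallel minor on Eb: Eb–Gb–Bb.

Eb Gb Bb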